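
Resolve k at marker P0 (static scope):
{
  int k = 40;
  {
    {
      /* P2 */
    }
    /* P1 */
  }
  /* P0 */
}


k declared in the same block as P0
k = 40


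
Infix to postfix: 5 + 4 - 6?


Left to right (same or higher precedence on left)
Postfix: 5 4 + 6 -


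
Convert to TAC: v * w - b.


Break into single-operator statements:
t1 = v * w
t2 = t1 - b


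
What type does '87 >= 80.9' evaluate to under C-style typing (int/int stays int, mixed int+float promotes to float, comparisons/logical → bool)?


Operand types: int >= float
Rule: comparison yields bool
Result type: bool


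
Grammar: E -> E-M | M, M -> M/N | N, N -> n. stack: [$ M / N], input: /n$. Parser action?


handle 'M/N' on top
Action: reduce (M -> M/N)


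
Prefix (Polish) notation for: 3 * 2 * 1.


left-to-right (same/higher precedence on left): tree is (* (* 3 2) 1)
Prefix: * * 3 2 1


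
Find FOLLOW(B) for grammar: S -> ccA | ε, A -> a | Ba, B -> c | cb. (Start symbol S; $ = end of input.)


$ ∈ FOLLOW(S). For each A -> αBβ: add FIRST(β)\{ε} to FOLLOW(B); if β nullable, add FOLLOW(A).
FOLLOW(B) = {a}


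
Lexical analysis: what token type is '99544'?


Pattern: digits only
Type: INTEGER_LITERAL


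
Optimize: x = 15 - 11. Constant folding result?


15 - 11 = 4 at compile time
Optimized: x = 4


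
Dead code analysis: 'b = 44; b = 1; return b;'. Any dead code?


first assignment to b is overwritten before any read
Dead: 'b = 44'


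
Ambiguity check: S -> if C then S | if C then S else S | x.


dangling else: 'if C then if C then x else x' parses two ways
Ambiguous


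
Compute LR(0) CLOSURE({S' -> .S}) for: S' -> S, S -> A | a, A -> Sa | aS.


Start: S' -> .S
For each item with dot before a nonterminal B, add B -> .γ for every B-production
Closure: [S' -> .S, S -> .A, S -> .a, A -> .Sa, A -> .aS]


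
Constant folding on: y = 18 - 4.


18 - 4 = 14 at compile time
Optimized: y = 14


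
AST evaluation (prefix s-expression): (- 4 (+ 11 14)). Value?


Evaluate inner: (+ 11 14) = 25
Evaluate root: (- 4 25) = -21
Result: -21


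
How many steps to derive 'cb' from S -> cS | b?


Derivation: S => cS => cb
Steps: 2


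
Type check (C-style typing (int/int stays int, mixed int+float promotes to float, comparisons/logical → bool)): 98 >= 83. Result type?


Operand types: int >= int
Rule: comparison yields bool
Result type: bool


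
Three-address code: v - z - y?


Break into single-operator statements:
t1 = v - z
t2 = t1 - y


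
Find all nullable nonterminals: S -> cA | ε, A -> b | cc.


A nonterminal is nullable iff some alternative derives ε (directly, or every symbol in it is nullable)
Nullable: {S}


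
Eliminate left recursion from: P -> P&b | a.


Left-recursive alternatives: P&b; non-recursive: a
Introduce P': P -> aP', P' -> &bP' | ε


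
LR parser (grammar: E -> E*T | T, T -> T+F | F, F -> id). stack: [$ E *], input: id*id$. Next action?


no handle ('E*' is not any RHS); shift 'id'
Action: shift


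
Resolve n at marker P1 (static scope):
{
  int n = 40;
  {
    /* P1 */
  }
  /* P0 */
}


P1's block does not declare n; resolves to the enclosing declaration at depth 0
n = 40


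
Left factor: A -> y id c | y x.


Common prefix: 'y'
Factored: A -> y A', A' -> id c | x


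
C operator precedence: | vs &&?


'|' is bitwise OR (level 3); '&&' is logical AND (level 2)
Higher level binds tighter
'|' has higher precedence than '&&'


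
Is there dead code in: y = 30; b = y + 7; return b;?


y is read by b's definition; b is returned
No dead code


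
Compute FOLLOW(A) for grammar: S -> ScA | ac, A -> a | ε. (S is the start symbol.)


$ ∈ FOLLOW(S). For each A -> αBβ: add FIRST(β)\{ε} to FOLLOW(B); if β nullable, add FOLLOW(A).
FOLLOW(A) = {$, c}


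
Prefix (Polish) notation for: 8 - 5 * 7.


'*' binds tighter: tree is (- 8 (* 5 7))
Prefix: - 8 * 5 7


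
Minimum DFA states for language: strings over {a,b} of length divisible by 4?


Track length mod 4: states 0..3, accept at 0
Minimal DFA: 4 states


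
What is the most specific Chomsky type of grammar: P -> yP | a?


Right-linear: every RHS is a terminal or a terminal followed by one nonterminal
Classification: Type 3 (Regular)


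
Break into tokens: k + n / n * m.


Scan left to right, longest-match per lexeme
Tokens: ID(k), OP(+), ID(n), OP(/), ID(n), OP(*), ID(m)


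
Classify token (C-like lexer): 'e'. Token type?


Pattern: letter/underscore followed by alphanumerics, not a keyword
Type: IDENTIFIER


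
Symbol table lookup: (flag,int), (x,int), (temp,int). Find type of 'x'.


Lookup 'x' → type int


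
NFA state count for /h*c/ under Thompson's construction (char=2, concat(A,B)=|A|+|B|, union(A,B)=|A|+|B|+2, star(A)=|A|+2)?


Syntax tree has 2 char leaf(s), 0 union(s), 1 star(s)
chars contribute 2×2 = 4; each union adds +2; each star adds +2
Total: 4 + 0 + 2 = 6 states


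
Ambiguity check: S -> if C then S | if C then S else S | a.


dangling else: 'if C then if C then a else a' parses two ways
Ambiguous


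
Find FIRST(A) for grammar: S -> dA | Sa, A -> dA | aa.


Per alternative of A: FIRST(dA) = {d}; FIRST(aa) = {a}
FIRST(A) = {a, d}


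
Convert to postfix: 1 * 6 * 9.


Left to right (same or higher precedence on left)
Postfix: 1 6 * 9 *


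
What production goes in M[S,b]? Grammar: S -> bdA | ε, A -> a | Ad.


For [S, b]: 'b' ∈ FIRST(bdA)
Entry: S -> bdA


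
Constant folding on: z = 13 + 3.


13 + 3 = 16 at compile time
Optimized: z = 16


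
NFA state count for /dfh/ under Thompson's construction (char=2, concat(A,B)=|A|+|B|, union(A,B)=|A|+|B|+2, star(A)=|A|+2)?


Syntax tree has 3 char leaf(s), 0 union(s), 0 star(s)
chars contribute 3×2 = 6; each union adds +2; each star adds +2
Total: 6 + 0 + 0 = 6 states


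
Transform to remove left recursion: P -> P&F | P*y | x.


Left-recursive alternatives: P&F, P*y; non-recursive: x
Introduce P': P -> xP', P' -> &FP' | *yP' | ε


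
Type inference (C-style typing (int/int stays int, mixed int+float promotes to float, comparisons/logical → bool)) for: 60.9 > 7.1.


Operand types: float > float
Rule: comparison yields bool
Result type: bool


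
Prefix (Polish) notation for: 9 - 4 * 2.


'*' binds tighter: tree is (- 9 (* 4 2))
Prefix: - 9 * 4 2


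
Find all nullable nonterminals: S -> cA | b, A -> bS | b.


A nonterminal is nullable iff some alternative derives ε (directly, or every symbol in it is nullable)
Nullable: {}


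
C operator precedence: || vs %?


'%' is multiplicative (level 10); '||' is logical OR (level 1)
Higher level binds tighter
'%' has higher precedence than '||'


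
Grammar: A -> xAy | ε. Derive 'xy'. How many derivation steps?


Derivation: A => xAy => xy
Steps: 2


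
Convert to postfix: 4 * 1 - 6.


Left to right (same or higher precedence on left)
Postfix: 4 1 * 6 -


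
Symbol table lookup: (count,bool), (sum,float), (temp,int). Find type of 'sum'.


Lookup 'sum' → type float


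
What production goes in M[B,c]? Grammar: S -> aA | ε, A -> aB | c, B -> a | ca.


For [B, c]: 'c' ∈ FIRST(ca)
Entry: B -> ca


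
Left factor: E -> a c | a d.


Common prefix: 'a'
Factored: E -> a E', E' -> c | d


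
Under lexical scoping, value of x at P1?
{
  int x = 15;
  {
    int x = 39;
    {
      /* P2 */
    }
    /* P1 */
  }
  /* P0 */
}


x declared in the same block as P1
x = 39


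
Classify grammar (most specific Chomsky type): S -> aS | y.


Right-linear: every RHS is a terminal or a terminal followed by one nonterminal
Classification: Type 3 (Regular)


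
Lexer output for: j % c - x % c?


Scan left to right, longest-match per lexeme
Tokens: ID(j), OP(%), ID(c), OP(-), ID(x), OP(%), ID(c)


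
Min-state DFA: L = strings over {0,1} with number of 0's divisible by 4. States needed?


Track (count of 0) mod 4: states 0..3, accept at 0
Minimal DFA: 4 states


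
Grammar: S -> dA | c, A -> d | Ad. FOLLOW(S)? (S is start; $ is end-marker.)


$ ∈ FOLLOW(S). For each A -> αBβ: add FIRST(β)\{ε} to FOLLOW(B); if β nullable, add FOLLOW(A).
FOLLOW(S) = {$}


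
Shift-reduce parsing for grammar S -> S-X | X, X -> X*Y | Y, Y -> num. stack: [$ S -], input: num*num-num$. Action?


no handle ('S-' is not any RHS); shift 'num'
Action: shift


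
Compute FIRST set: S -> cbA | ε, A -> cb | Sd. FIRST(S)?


Per alternative of S: FIRST(cbA) = {c}; FIRST(ε) = {ε}
FIRST(S) = {c, ε}


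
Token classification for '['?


Pattern: delimiter/punctuation
Type: PUNCTUATION


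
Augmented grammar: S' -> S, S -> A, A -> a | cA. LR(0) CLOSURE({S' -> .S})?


Start: S' -> .S
For each item with dot before a nonterminal B, add B -> .γ for every B-production
Closure: [S' -> .S, S -> .A, A -> .a, A -> .cA]


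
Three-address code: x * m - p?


Break into single-operator statements:
t1 = x * m
t2 = t1 - p


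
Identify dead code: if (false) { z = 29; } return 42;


condition is constant false, so the whole block is unreachable
Dead: 'if (false) { z = 29; }'


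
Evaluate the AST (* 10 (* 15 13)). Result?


Evaluate inner: (* 15 13) = 195
Evaluate root: (* 10 195) = 1950
Result: 1950


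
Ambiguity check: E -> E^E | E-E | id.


'id^id-id' has two parse trees (no precedence encoded between ^ and -)
Ambiguous


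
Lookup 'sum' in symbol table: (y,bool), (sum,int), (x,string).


Lookup 'sum' → type int


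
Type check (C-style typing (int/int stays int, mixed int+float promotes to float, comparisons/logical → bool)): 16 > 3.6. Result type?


Operand types: int > float
Rule: comparison yields bool
Result type: bool


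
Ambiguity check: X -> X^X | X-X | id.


'id^id-id' has two parse trees (no precedence encoded between ^ and -)
Ambiguous


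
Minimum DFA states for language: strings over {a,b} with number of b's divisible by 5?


Track (count of b) mod 5: states 0..4, accept at 0
Minimal DFA: 5 states


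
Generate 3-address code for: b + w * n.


Break into single-operator statements:
t1 = w * n
t2 = b + t1


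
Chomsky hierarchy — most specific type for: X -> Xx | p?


Left-linear: every RHS is a terminal or one nonterminal followed by a terminal
Classification: Type 3 (Regular)


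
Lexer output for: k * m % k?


Scan left to right, longest-match per lexeme
Tokens: ID(k), OP(*), ID(m), OP(%), ID(k)


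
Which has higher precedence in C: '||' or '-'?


'-' is additive (level 9); '||' is logical OR (level 1)
Higher level binds tighter
'-' has higher precedence than '||'


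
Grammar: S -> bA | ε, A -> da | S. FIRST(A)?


Per alternative of A: FIRST(da) = {d}; FIRST(S) = {b, ε}
FIRST(A) = {b, d, ε}


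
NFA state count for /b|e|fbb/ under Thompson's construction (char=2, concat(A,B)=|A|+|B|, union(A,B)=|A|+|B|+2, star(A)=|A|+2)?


Syntax tree has 5 char leaf(s), 2 union(s), 0 star(s)
chars contribute 5×2 = 10; each union adds +2; each star adds +2
Total: 10 + 4 + 0 = 14 states


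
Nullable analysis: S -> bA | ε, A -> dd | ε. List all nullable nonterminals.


A nonterminal is nullable iff some alternative derives ε (directly, or every symbol in it is nullable)
Nullable: {A, S}


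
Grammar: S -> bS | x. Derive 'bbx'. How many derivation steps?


Derivation: S => bS => bbS => bbx
Steps: 3


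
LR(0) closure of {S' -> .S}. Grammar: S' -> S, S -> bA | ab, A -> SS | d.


Start: S' -> .S
For each item with dot before a nonterminal B, add B -> .γ for every B-production
Closure: [S' -> .S, S -> .bA, S -> .ab]


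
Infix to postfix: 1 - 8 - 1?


Left to right (same or higher precedence on left)
Postfix: 1 8 - 1 -


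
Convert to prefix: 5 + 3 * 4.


'*' binds tighter: tree is (+ 5 (* 3 4))
Prefix: + 5 * 3 4


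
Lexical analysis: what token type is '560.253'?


Pattern: digits with a decimal point
Type: FLOAT_LITERAL


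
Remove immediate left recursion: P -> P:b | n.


Left-recursive alternatives: P:b; non-recursive: n
Introduce P': P -> nP', P' -> :bP' | ε


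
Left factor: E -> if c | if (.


Common prefix: 'if'
Factored: E -> if E', E' -> c | (


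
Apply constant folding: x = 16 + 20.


16 + 20 = 36 at compile time
Optimized: x = 36


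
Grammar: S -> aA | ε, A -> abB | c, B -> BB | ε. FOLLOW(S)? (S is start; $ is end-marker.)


$ ∈ FOLLOW(S). For each A -> αBβ: add FIRST(β)\{ε} to FOLLOW(B); if β nullable, add FOLLOW(A).
FOLLOW(S) = {$}


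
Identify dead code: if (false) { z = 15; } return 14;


condition is constant false, so the whole block is unreachable
Dead: 'if (false) { z = 15; }'


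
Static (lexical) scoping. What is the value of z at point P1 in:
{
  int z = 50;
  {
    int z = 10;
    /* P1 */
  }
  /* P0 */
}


z declared in the same block as P1
z = 10


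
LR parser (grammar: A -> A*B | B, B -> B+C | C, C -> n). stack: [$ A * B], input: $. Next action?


handle 'A*B' on top; lookahead ∈ FOLLOW(A) = {*, $}
Action: reduce (A -> A*B)


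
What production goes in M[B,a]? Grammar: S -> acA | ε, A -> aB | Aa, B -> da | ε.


For [B, a]: ε is nullable and 'a' ∈ FOLLOW(B)
Entry: B -> ε


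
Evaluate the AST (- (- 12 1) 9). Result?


Evaluate inner: (- 12 1) = 11
Evaluate root: (- 11 9) = 2
Result: 2


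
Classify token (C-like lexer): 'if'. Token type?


Pattern: reserved word
Type: KEYWORD


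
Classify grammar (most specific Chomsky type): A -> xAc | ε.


Single nonterminal LHS, but x^n c^n is not regular
Classification: Type 2 (Context-Free)


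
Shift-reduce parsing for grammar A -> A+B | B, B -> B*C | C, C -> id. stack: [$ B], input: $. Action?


lookahead ∉ {*} so B won't extend; reduce A -> B
Action: reduce (A -> B)


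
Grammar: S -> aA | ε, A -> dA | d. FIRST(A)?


Per alternative of A: FIRST(dA) = {d}; FIRST(d) = {d}
FIRST(A) = {d}


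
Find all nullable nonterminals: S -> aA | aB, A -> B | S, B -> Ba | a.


A nonterminal is nullable iff some alternative derives ε (directly, or every symbol in it is nullable)
Nullable: {}


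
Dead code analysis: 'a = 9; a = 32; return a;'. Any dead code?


first assignment to a is overwritten before any read
Dead: 'a = 9'


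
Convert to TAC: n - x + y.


Break into single-operator statements:
t1 = n - x
t2 = t1 + y


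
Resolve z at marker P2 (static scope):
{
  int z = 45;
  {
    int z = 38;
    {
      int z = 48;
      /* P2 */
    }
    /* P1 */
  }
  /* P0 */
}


z declared in the same block as P2
z = 48


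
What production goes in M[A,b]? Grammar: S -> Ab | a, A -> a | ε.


For [A, b]: ε is nullable and 'b' ∈ FOLLOW(A)
Entry: A -> ε


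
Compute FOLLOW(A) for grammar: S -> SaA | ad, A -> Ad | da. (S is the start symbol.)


$ ∈ FOLLOW(S). For each A -> αBβ: add FIRST(β)\{ε} to FOLLOW(B); if β nullable, add FOLLOW(A).
FOLLOW(A) = {$, a, d}


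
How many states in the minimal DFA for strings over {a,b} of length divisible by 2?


Track length mod 2: states 0..1, accept at 0
Minimal DFA: 2 states


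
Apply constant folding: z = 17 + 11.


17 + 11 = 28 at compile time
Optimized: z = 28


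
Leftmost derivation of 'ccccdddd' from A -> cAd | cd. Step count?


Derivation: A => cAd => ccAdd => cccAddd => ccccdddd
Steps: 4


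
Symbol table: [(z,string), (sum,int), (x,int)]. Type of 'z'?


Lookup 'z' → type string


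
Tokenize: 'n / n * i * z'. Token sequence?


Scan left to right, longest-match per lexeme
Tokens: ID(n), OP(/), ID(n), OP(*), ID(i), OP(*), ID(z)


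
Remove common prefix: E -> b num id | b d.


Common prefix: 'b'
Factored: E -> b E', E' -> num id | d


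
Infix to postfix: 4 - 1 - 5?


Left to right (same or higher precedence on left)
Postfix: 4 1 - 5 -


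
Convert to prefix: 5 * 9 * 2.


left-to-right (same/higher precedence on left): tree is (* (* 5 9) 2)
Prefix: * * 5 9 2


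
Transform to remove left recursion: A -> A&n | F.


Left-recursive alternatives: A&n; non-recursive: F
Introduce A': A -> FA', A' -> &nA' | ε


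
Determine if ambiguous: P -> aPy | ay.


balanced a^n…y^n: each string has a unique parse
Unambiguous


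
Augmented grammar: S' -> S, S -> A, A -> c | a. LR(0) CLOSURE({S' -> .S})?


Start: S' -> .S
For each item with dot before a nonterminal B, add B -> .γ for every B-production
Closure: [S' -> .S, S -> .A, A -> .c, A -> .a]


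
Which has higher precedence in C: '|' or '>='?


'>=' is relational (level 7); '|' is bitwise OR (level 3)
Higher level binds tighter
'>=' has higher precedence than '|'


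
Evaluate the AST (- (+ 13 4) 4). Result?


Evaluate inner: (+ 13 4) = 17
Evaluate root: (- 17 4) = 13
Result: 13


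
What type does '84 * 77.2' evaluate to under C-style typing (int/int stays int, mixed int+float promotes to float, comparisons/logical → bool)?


Operand types: int * float
Rule: mixed int/float promotes to float; int/int stays int
Result type: float


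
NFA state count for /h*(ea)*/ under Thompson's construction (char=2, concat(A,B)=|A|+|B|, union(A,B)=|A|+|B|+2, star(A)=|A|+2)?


Syntax tree has 3 char leaf(s), 0 union(s), 2 star(s)
chars contribute 3×2 = 6; each union adds +2; each star adds +2
Total: 6 + 0 + 4 = 10 states


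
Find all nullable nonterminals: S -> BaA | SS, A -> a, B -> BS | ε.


A nonterminal is nullable iff some alternative derives ε (directly, or every symbol in it is nullable)
Nullable: {B}


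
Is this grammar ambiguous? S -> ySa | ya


balanced y^n…a^n: each string has a unique parse
Unambiguous


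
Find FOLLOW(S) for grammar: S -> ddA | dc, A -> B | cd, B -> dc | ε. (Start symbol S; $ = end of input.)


$ ∈ FOLLOW(S). For each A -> αBβ: add FIRST(β)\{ε} to FOLLOW(B); if β nullable, add FOLLOW(A).
FOLLOW(S) = {$}


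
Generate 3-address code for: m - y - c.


Break into single-operator statements:
t1 = m - y
t2 = t1 - c


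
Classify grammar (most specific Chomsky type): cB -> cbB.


LHS has context (more than one symbol) and |LHS| ≤ |RHS|
Classification: Type 1 (Context-Sensitive)


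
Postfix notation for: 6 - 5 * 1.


* has higher precedence, evaluate 5*1 first
Postfix: 6 5 1 * -


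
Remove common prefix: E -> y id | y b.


Common prefix: 'y'
Factored: E -> y E', E' -> id | b


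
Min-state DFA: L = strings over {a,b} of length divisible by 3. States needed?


Track length mod 3: states 0..2, accept at 0
Minimal DFA: 3 states


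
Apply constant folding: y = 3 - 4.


3 - 4 = -1 at compile time
Optimized: y = -1


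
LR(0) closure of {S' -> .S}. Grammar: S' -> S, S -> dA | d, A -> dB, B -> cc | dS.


Start: S' -> .S
For each item with dot before a nonterminal B, add B -> .γ for every B-production
Closure: [S' -> .S, S -> .dA, S -> .d]


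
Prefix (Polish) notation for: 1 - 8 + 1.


left-to-right (same/higher precedence on left): tree is (+ (- 1 8) 1)
Prefix: + - 1 8 1


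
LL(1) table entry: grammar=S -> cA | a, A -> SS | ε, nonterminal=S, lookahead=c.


For [S, c]: 'c' ∈ FIRST(cA)
Entry: S -> cA


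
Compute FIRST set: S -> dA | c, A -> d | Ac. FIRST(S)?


Per alternative of S: FIRST(dA) = {d}; FIRST(c) = {c}
FIRST(S) = {c, d}


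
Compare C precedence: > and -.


'-' is additive (level 9); '>' is relational (level 7)
Higher level binds tighter
'-' has higher precedence than '>'


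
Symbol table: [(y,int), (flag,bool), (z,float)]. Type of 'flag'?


Lookup 'flag' → type bool


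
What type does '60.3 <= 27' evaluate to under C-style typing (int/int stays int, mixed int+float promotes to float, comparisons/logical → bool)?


Operand types: float <= int
Rule: comparison yields bool
Result type: bool


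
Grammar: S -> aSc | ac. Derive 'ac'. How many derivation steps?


Derivation: S => ac
Steps: 1


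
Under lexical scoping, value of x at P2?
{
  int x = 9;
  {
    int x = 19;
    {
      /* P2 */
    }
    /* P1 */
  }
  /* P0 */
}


P2's block does not declare x; resolves to the enclosing declaration at depth 1
x = 19


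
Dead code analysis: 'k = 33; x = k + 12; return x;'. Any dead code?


k is read by x's definition; x is returned
No dead code


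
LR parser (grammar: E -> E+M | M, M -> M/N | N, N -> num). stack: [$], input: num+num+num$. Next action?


no handle on stack; shift 'num'
Action: shift


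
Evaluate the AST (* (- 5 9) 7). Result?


Evaluate inner: (- 5 9) = -4
Evaluate root: (* -4 7) = -28
Result: -28


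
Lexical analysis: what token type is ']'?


Pattern: delimiter/punctuation
Type: PUNCTUATION


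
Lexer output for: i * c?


Scan left to right, longest-match per lexeme
Tokens: ID(i), OP(*), ID(c)


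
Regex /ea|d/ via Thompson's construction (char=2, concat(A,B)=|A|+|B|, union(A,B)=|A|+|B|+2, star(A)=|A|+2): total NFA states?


Syntax tree has 3 char leaf(s), 1 union(s), 0 star(s)
chars contribute 3×2 = 6; each union adds +2; each star adds +2
Total: 6 + 2 + 0 = 8 states


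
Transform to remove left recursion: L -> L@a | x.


Left-recursive alternatives: L@a; non-recursive: x
Introduce L': L -> xL', L' -> @aL' | ε


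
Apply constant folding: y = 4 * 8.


4 * 8 = 32 at compile time
Optimized: y = 32


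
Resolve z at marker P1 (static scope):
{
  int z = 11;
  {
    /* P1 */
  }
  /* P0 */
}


P1's block does not declare z; resolves to the enclosing declaration at depth 0
z = 11


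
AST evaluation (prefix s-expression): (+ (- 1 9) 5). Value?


Evaluate inner: (- 1 9) = -8
Evaluate root: (+ -8 5) = -3
Result: -3


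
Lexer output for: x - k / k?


Scan left to right, longest-match per lexeme
Tokens: ID(x), OP(-), ID(k), OP(/), ID(k)


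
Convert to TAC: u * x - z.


Break into single-operator statements:
t1 = u * x
t2 = t1 - z


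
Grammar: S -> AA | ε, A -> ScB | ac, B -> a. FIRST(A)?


Per alternative of A: FIRST(ScB) = {a, c}; FIRST(ac) = {a}
FIRST(A) = {a, c}


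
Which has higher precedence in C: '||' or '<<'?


'<<' is shift (level 8); '||' is logical OR (level 1)
Higher level binds tighter
'<<' has higher precedence than '||'


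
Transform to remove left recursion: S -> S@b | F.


Left-recursive alternatives: S@b; non-recursive: F
Introduce S': S -> FS', S' -> @bS' | ε


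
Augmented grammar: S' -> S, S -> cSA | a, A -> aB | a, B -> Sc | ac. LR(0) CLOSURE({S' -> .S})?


Start: S' -> .S
For each item with dot before a nonterminal B, add B -> .γ for every B-production
Closure: [S' -> .S, S -> .cSA, S -> .a]


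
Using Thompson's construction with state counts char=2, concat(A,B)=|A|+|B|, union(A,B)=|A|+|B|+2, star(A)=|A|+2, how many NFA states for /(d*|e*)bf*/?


Syntax tree has 4 char leaf(s), 1 union(s), 3 star(s)
chars contribute 4×2 = 8; each union adds +2; each star adds +2
Total: 8 + 2 + 6 = 16 states


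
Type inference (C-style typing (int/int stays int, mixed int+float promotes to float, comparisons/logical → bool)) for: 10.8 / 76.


Operand types: float / int
Rule: mixed int/float promotes to float; int/int stays int
Result type: float


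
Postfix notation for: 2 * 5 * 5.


Left to right (same or higher precedence on left)
Postfix: 2 5 * 5 *


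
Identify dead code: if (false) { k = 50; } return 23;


condition is constant false, so the whole block is unreachable
Dead: 'if (false) { k = 50; }'


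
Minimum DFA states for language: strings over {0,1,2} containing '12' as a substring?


KMP-style automaton: 2 progress states + 1 absorbing accept = 3
Minimal DFA: 3 states


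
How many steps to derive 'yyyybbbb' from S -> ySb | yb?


Derivation: S => ySb => yySbb => yyySbbb => yyyybbbb
Steps: 4


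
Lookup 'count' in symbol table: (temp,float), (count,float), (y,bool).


Lookup 'count' → type float


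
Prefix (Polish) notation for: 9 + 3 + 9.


left-to-right (same/higher precedence on left): tree is (+ (+ 9 3) 9)
Prefix: + + 9 3 9


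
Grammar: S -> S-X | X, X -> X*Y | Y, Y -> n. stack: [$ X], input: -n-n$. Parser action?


lookahead ∉ {*} so X won't extend; reduce S -> X
Action: reduce (S -> X)


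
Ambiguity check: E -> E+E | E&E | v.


'v+v&v' has two parse trees (no precedence encoded between + and &)
Ambiguous


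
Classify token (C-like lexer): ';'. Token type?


Pattern: delimiter/punctuation
Type: PUNCTUATION


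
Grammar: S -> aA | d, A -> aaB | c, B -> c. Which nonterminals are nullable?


A nonterminal is nullable iff some alternative derives ε (directly, or every symbol in it is nullable)
Nullable: {}


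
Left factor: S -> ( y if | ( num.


Common prefix: '('
Factored: S -> ( S', S' -> y if | num


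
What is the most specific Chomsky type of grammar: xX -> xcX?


LHS has context (more than one symbol) and |LHS| ≤ |RHS|
Classification: Type 1 (Context-Sensitive)


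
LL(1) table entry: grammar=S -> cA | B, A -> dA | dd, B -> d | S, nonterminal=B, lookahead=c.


For [B, c]: 'c' ∈ FIRST(S)
Entry: B -> S


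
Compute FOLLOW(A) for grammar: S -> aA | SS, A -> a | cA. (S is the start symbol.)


$ ∈ FOLLOW(S). For each A -> αBβ: add FIRST(β)\{ε} to FOLLOW(B); if β nullable, add FOLLOW(A).
FOLLOW(A) = {$, a}


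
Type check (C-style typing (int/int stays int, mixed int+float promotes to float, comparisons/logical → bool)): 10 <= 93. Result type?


Operand types: int <= int
Rule: comparison yields bool
Result type: bool


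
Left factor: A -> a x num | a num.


Common prefix: 'a'
Factored: A -> a A', A' -> x num | num


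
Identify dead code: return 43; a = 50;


statement follows a return and is unreachable
Dead: 'a = 50'


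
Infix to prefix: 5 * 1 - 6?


left-to-right (same/higher precedence on left): tree is (- (* 5 1) 6)
Prefix: - * 5 1 6


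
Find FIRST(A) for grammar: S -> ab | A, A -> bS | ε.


Per alternative of A: FIRST(bS) = {b}; FIRST(ε) = {ε}
FIRST(A) = {b, ε}


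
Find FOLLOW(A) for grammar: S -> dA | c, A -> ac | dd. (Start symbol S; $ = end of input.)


$ ∈ FOLLOW(S). For each A -> αBβ: add FIRST(β)\{ε} to FOLLOW(B); if β nullable, add FOLLOW(A).
FOLLOW(A) = {$}


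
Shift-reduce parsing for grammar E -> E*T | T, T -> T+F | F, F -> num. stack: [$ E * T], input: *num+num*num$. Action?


handle 'E*T' on top; lookahead ∈ FOLLOW(E) = {*, $}
Action: reduce (E -> E*T)


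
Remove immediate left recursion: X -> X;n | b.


Left-recursive alternatives: X;n; non-recursive: b
Introduce X': X -> bX', X' -> ;nX' | ε


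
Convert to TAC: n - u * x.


Break into single-operator statements:
t1 = u * x
t2 = n - t1


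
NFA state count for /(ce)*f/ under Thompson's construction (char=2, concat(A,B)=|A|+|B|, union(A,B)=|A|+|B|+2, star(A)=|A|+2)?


Syntax tree has 3 char leaf(s), 0 union(s), 1 star(s)
chars contribute 3×2 = 6; each union adds +2; each star adds +2
Total: 6 + 0 + 2 = 8 states


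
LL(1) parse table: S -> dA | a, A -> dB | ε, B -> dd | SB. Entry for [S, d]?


For [S, d]: 'd' ∈ FIRST(dA)
Entry: S -> dA


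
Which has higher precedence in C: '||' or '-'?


'-' is additive (level 9); '||' is logical OR (level 1)
Higher level binds tighter
'-' has higher precedence than '||'


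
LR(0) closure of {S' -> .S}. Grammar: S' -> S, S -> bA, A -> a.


Start: S' -> .S
For each item with dot before a nonterminal B, add B -> .γ for every B-production
Closure: [S' -> .S, S -> .bA]


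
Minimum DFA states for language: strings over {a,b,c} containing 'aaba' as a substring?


KMP-style automaton: 4 progress states + 1 absorbing accept = 5
Minimal DFA: 5 states


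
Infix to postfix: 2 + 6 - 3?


Left to right (same or higher precedence on left)
Postfix: 2 6 + 3 -


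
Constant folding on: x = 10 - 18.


10 - 18 = -8 at compile time
Optimized: x = -8


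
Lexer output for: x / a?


Scan left to right, longest-match per lexeme
Tokens: ID(x), OP(/), ID(a)


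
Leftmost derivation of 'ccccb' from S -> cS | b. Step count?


Derivation: S => cS => ccS => cccS => ccccS => ccccb
Steps: 5


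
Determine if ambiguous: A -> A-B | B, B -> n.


precedence layered via separate nonterminal B: deterministic
Unambiguous


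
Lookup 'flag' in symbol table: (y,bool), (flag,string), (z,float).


Lookup 'flag' → type string


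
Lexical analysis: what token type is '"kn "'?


Pattern: double-quoted sequence
Type: STRING_LITERAL


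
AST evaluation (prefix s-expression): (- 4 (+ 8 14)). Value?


Evaluate inner: (+ 8 14) = 22
Evaluate root: (- 4 22) = -18
Result: -18


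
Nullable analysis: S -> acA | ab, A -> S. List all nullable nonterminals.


A nonterminal is nullable iff some alternative derives ε (directly, or every symbol in it is nullable)
Nullable: {}


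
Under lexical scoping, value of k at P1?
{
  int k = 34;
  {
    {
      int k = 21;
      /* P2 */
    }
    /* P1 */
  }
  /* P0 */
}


P1's block does not declare k; resolves to the enclosing declaration at depth 0
k = 34


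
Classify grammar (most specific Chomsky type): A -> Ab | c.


Left-linear: every RHS is a terminal or one nonterminal followed by a terminal
Classification: Type 3 (Regular)


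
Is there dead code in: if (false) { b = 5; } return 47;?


condition is constant false, so the whole block is unreachable
Dead: 'if (false) { b = 5; }'


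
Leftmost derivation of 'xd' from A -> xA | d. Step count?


Derivation: A => xA => xd
Steps: 2


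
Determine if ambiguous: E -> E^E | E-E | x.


'x^x-x' has two parse trees (no precedence encoded between ^ and -)
Ambiguous


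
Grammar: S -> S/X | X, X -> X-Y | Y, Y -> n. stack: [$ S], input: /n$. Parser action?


shift '/' to continue S -> S/X
Action: shift


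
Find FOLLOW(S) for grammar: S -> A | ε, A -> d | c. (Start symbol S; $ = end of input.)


$ ∈ FOLLOW(S). For each A -> αBβ: add FIRST(β)\{ε} to FOLLOW(B); if β nullable, add FOLLOW(A).
FOLLOW(S) = {$}


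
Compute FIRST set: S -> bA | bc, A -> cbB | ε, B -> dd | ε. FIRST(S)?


Per alternative of S: FIRST(bA) = {b}; FIRST(bc) = {b}
FIRST(S) = {b}


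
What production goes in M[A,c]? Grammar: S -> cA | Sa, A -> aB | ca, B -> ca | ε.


For [A, c]: 'c' ∈ FIRST(ca)
Entry: A -> ca


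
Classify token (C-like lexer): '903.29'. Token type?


Pattern: digits with a decimal point
Type: FLOAT_LITERAL


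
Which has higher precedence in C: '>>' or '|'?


'>>' is shift (level 8); '|' is bitwise OR (level 3)
Higher level binds tighter
'>>' has higher precedence than '|'


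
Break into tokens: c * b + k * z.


Scan left to right, longest-match per lexeme
Tokens: ID(c), OP(*), ID(b), OP(+), ID(k), OP(*), ID(z)


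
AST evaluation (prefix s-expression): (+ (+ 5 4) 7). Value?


Evaluate inner: (+ 5 4) = 9
Evaluate root: (+ 9 7) = 16
Result: 16


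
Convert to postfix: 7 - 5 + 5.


Left to right (same or higher precedence on left)
Postfix: 7 5 - 5 +


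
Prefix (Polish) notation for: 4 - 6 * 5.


'*' binds tighter: tree is (- 4 (* 6 5))
Prefix: - 4 * 6 5


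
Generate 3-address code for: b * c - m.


Break into single-operator statements:
t1 = b * c
t2 = t1 - m


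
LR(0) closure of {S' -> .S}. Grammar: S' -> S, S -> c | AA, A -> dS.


Start: S' -> .S
For each item with dot before a nonterminal B, add B -> .γ for every B-production
Closure: [S' -> .S, S -> .c, S -> .AA, A -> .dS]


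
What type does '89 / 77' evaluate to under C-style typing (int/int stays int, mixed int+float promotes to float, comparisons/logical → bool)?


Operand types: int / int
Rule: mixed int/float promotes to float; int/int stays int
Result type: int


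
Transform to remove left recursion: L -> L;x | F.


Left-recursive alternatives: L;x; non-recursive: F
Introduce L': L -> FL', L' -> ;xL' | ε


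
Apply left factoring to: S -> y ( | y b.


Common prefix: 'y'
Factored: S -> y S', S' -> ( | b


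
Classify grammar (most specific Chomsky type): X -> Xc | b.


Left-linear: every RHS is a terminal or one nonterminal followed by a terminal
Classification: Type 3 (Regular)


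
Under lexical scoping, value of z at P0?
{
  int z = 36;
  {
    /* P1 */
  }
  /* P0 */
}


z declared in the same block as P0
z = 36


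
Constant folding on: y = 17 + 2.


17 + 2 = 19 at compile time
Optimized: y = 19


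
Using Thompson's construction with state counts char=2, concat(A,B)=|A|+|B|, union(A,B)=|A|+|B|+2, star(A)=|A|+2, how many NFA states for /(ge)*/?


Syntax tree has 2 char leaf(s), 0 union(s), 1 star(s)
chars contribute 2×2 = 4; each union adds +2; each star adds +2
Total: 4 + 0 + 2 = 6 states


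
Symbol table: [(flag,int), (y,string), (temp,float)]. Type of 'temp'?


Lookup 'temp' → type float


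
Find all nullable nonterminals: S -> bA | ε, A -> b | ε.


A nonterminal is nullable iff some alternative derives ε (directly, or every symbol in it is nullable)
Nullable: {A, S}


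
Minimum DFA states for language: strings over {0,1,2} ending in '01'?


Track the longest suffix of input matching a prefix of '01': 3 classes (prefixes of length 0..2)
Minimal DFA: 3 states


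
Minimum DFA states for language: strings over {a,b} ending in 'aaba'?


Track the longest suffix of input matching a prefix of 'aaba': 5 classes (prefixes of length 0..4)
Minimal DFA: 5 states


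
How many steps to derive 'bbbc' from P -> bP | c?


Derivation: P => bP => bbP => bbbP => bbbc
Steps: 4


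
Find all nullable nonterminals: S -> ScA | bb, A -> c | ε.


A nonterminal is nullable iff some alternative derives ε (directly, or every symbol in it is nullable)
Nullable: {A}


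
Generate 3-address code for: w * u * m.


Break into single-operator statements:
t1 = w * u
t2 = t1 * m


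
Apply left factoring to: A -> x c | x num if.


Common prefix: 'x'
Factored: A -> x A', A' -> c | num if


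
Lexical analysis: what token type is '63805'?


Pattern: digits only
Type: INTEGER_LITERAL


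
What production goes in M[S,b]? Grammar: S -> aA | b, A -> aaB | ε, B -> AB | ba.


For [S, b]: 'b' ∈ FIRST(b)
Entry: S -> b


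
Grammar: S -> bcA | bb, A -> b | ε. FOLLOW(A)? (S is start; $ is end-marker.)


$ ∈ FOLLOW(S). For each A -> αBβ: add FIRST(β)\{ε} to FOLLOW(B); if β nullable, add FOLLOW(A).
FOLLOW(A) = {$}


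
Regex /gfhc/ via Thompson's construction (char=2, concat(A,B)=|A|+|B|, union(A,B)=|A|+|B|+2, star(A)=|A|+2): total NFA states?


Syntax tree has 4 char leaf(s), 0 union(s), 0 star(s)
chars contribute 4×2 = 8; each union adds +2; each star adds +2
Total: 8 + 0 + 0 = 8 states


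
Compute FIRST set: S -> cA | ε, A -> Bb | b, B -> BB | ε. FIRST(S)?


Per alternative of S: FIRST(cA) = {c}; FIRST(ε) = {ε}
FIRST(S) = {c, ε}


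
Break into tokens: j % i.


Scan left to right, longest-match per lexeme
Tokens: ID(j), OP(%), ID(i)


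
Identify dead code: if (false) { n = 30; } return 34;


condition is constant false, so the whole block is unreachable
Dead: 'if (false) { n = 30; }'


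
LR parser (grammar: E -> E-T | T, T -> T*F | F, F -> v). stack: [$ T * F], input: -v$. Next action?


handle 'T*F' on top
Action: reduce (T -> T*F)


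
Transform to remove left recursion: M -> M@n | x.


Left-recursive alternatives: M@n; non-recursive: x
Introduce M': M -> xM', M' -> @nM' | ε


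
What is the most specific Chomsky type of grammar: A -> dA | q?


Right-linear: every RHS is a terminal or a terminal followed by one nonterminal
Classification: Type 3 (Regular)


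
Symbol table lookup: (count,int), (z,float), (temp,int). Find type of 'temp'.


Lookup 'temp' → type int


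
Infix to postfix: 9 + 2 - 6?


Left to right (same or higher precedence on left)
Postfix: 9 2 + 6 -


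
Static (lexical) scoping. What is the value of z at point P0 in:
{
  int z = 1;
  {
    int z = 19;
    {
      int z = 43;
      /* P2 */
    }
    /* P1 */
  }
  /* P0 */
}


z declared in the same block as P0
z = 1


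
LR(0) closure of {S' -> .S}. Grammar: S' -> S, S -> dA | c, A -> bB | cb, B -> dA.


Start: S' -> .S
For each item with dot before a nonterminal B, add B -> .γ for every B-production
Closure: [S' -> .S, S -> .dA, S -> .c]


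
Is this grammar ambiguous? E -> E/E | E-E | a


'a/a-a' has two parse trees (no precedence encoded between / and -)
Ambiguous


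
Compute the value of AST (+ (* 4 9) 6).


Evaluate inner: (* 4 9) = 36
Evaluate root: (+ 36 6) = 42
Result: 42


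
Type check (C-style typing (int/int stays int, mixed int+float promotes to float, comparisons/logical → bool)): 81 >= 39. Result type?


Operand types: int >= int
Rule: comparison yields bool
Result type: bool


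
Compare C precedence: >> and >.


'>>' is shift (level 8); '>' is relational (level 7)
Higher level binds tighter
'>>' has higher precedence than '>'


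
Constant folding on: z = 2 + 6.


2 + 6 = 8 at compile time
Optimized: z = 8


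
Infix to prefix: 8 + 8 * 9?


'*' binds tighter: tree is (+ 8 (* 8 9))
Prefix: + 8 * 8 9


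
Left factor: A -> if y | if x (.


Common prefix: 'if'
Factored: A -> if A', A' -> y | x (


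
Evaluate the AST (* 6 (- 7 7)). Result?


Evaluate inner: (- 7 7) = 0
Evaluate root: (* 6 0) = 0
Result: 0


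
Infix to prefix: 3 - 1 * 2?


'*' binds tighter: tree is (- 3 (* 1 2))
Prefix: - 3 * 1 2


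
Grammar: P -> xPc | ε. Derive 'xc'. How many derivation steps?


Derivation: P => xPc => xc
Steps: 2


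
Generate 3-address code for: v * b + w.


Break into single-operator statements:
t1 = v * b
t2 = t1 + w


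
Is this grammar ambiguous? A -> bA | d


right-linear, alternatives start with distinct terminals 'b' vs 'd': unique leftmost derivation
Unambiguous


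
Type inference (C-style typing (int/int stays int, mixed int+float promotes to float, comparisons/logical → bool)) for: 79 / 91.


Operand types: int / int
Rule: mixed int/float promotes to float; int/int stays int
Result type: int


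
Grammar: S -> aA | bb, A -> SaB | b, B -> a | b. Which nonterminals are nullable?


A nonterminal is nullable iff some alternative derives ε (directly, or every symbol in it is nullable)
Nullable: {}


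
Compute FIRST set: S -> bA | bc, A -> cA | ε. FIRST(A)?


Per alternative of A: FIRST(cA) = {c}; FIRST(ε) = {ε}
FIRST(A) = {c, ε}


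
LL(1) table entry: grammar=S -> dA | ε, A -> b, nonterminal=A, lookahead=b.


For [A, b]: 'b' ∈ FIRST(b)
Entry: A -> b


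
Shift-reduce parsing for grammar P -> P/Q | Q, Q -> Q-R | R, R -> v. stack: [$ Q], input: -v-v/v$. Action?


shift '-' to continue Q -> Q-R
Action: shift


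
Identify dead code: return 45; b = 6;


statement follows a return and is unreachable
Dead: 'b = 6'


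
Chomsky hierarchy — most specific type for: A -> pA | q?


Right-linear: every RHS is a terminal or a terminal followed by one nonterminal
Classification: Type 3 (Regular)


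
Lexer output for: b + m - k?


Scan left to right, longest-match per lexeme
Tokens: ID(b), OP(+), ID(m), OP(-), ID(k)
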